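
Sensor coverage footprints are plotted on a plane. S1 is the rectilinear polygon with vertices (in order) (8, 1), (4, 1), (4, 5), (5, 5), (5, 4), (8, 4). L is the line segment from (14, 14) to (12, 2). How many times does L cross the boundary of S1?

0

The segment lies entirely outside S1 and never meets its boundary.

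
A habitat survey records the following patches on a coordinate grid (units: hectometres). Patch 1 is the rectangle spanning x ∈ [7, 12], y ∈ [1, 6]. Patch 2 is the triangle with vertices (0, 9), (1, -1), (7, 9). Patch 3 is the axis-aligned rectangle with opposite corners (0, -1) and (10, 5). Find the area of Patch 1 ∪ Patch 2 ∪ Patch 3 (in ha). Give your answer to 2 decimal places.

95.40

By inclusion–exclusion:
Individual areas: |Patch 1| = 25, |Patch 2| = 35, |Patch 3| = 60.
|Patch 1∩Patch 2| = 0.
|Patch 1∩Patch 3|: x∈[7,10], y∈[1,5] → 3·4 = 12.
|Patch 2∩Patch 3| = 12.6.
|Patch 1∩Patch 2∩Patch 3| = 0.
|Patch 1 ∪ Patch 2 ∪ Patch 3| = 120 − 24.6 + 0 = 95.40.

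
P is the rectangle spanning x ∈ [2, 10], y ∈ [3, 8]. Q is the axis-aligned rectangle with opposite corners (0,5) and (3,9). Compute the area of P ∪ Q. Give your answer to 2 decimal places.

By inclusion–exclusion:
Individual areas: |P| = 40, |Q| = 12.
|P∩Q|: x∈[2,3], y∈[5,8] → 1·3 = 3.
|P ∪ Q| = 52 − 3 = 49.00.

49.00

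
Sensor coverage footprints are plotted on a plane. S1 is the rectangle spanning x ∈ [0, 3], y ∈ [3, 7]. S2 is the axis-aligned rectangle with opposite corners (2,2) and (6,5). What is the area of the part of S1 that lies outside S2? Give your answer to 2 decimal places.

10.00

|S1∩S2|: x∈[2,3], y∈[3,5] → 1·2 = 2.
|S1| = 12.
|S1 ∖ S2| = |S1| − |S1∩S2| = 12 − 2 = 10.00.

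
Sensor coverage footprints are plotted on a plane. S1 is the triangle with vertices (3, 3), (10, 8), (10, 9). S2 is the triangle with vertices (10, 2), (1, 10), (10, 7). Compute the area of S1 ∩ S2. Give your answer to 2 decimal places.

The intersection is the polygon with vertices (6.257,5.327), (5.991,5.564), (8.32,7.56), (9.046,7.318).
By the shoelace formula its area is 1.60.

1.60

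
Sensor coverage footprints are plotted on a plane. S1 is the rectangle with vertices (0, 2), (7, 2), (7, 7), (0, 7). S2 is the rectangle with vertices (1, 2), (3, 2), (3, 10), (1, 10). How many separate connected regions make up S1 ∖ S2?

S1 ∖ S2 splits into 2 disjoint pieces (area 20, area 5).

2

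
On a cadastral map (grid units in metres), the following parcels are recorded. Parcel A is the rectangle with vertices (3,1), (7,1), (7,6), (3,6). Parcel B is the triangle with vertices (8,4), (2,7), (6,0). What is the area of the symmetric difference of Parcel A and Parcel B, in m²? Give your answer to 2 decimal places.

|Parcel A| = 20, |Parcel B| = 15, |Parcel A∩Parcel B| = 12.3393.
|Parcel A △ Parcel B| = |Parcel A| + |Parcel B| − 2·|Parcel A∩Parcel B| = 20 + 15 − 24.6786 = 10.32.

10.32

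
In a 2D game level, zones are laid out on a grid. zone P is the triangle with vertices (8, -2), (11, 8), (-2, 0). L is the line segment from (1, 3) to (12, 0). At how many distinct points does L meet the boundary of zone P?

The segment meets the boundary at (8.857,0.857), (2.299,2.646).

2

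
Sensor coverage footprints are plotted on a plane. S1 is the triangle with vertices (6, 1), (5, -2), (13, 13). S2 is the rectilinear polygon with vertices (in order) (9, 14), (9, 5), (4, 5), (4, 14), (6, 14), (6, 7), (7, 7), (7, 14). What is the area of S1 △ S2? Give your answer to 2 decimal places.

|S1| = 4.5, |S2| = 38, |S1∩S2| = 0.3143.
|S1 △ S2| = |S1| + |S2| − 2·|S1∩S2| = 4.5 + 38 − 0.6286 = 41.87.

41.87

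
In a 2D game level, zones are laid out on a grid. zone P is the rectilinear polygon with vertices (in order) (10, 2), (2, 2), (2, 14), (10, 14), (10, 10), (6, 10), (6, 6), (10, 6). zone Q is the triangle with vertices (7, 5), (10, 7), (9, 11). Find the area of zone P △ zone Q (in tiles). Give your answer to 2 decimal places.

|zone P| = 80, |zone Q| = 7, |zone P∩zone Q| = 0.875.
|zone P △ zone Q| = |zone P| + |zone Q| − 2·|zone P∩zone Q| = 80 + 7 − 1.75 = 85.25.

85.25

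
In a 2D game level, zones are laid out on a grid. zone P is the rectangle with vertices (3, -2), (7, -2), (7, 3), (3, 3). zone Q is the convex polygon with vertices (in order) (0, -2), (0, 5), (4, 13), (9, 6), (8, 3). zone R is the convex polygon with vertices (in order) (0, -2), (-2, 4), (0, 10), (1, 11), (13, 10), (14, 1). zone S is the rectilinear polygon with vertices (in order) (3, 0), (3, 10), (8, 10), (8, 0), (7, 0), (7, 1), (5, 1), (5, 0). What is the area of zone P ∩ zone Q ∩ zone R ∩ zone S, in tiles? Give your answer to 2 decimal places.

The intersection is the polygon with vertices (7,2.375), (3.2,0), (3,0), (3,3), (7,3).
By the shoelace formula its area is 7.49.

7.49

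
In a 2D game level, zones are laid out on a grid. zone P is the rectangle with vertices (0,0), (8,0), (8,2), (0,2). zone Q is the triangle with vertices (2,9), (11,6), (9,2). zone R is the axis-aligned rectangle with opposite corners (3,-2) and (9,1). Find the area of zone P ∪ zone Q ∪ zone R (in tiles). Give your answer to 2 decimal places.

By inclusion–exclusion:
Individual areas: |zone P| = 16, |zone Q| = 21, |zone R| = 18.
|zone P∩zone Q| = 0.
|zone P∩zone R|: x∈[3,8], y∈[0,1] → 5·1 = 5.
|zone Q∩zone R| = 0.
|zone P∩zone Q∩zone R| = 0.
|zone P ∪ zone Q ∪ zone R| = 55 − 5 + 0 = 50.00.

50.00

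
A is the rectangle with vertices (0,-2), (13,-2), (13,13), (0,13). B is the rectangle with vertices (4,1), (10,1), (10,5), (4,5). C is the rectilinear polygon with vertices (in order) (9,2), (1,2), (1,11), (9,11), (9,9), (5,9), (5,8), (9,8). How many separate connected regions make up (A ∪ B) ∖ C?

1

(A ∪ B) ∖ C is a single connected region.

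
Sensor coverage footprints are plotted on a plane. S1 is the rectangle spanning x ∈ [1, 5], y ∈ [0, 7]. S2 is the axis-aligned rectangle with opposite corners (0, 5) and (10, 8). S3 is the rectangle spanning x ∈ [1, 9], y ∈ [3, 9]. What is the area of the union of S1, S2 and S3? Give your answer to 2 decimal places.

By inclusion–exclusion:
Individual areas: |S1| = 28, |S2| = 30, |S3| = 48.
|S1∩S2|: x∈[1,5], y∈[5,7] → 4·2 = 8.
|S1∩S3|: x∈[1,5], y∈[3,7] → 4·4 = 16.
|S2∩S3|: x∈[1,9], y∈[5,8] → 8·3 = 24.
|S1∩S2∩S3| = 8.
|S1 ∪ S2 ∪ S3| = 106 − 48 + 8 = 66.00.

66.00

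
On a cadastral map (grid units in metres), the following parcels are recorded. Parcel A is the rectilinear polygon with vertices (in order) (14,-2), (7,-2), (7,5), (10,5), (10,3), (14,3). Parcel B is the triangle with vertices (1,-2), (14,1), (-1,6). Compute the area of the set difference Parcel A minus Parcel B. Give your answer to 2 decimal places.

27.18

|Parcel A| = 41, |Parcel A∩Parcel B| = 13.8205.
|Parcel A ∖ Parcel B| = |Parcel A| − |Parcel A∩Parcel B| = 41 − 13.8205 = 27.18.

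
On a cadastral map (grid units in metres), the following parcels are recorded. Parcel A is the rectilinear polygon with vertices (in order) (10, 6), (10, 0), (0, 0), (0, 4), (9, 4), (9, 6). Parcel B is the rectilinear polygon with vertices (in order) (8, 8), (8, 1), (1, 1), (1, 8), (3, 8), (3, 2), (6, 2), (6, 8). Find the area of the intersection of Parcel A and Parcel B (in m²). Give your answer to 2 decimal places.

15.00

The intersection is the polygon with vertices (3,4), (3,2), (6,2), (6,4), (8,4), (8,1), (1,1), (1,4).
By the shoelace formula its area is 15.00.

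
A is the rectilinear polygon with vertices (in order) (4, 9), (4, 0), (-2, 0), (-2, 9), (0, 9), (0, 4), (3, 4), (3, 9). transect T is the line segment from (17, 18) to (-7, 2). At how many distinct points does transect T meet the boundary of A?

4

The segment meets the boundary at (0,6.667), (3,8.667), (3.5,9), (-2,5.333).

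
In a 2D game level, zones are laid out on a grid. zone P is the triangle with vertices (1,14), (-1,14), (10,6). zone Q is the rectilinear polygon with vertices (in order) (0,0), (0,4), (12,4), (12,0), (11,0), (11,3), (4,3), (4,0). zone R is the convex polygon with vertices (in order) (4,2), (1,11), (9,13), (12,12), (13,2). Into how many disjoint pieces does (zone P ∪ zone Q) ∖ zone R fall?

(zone P ∪ zone Q) ∖ zone R splits into 3 disjoint pieces (area 4.1838, area 15.3333, area 2).

3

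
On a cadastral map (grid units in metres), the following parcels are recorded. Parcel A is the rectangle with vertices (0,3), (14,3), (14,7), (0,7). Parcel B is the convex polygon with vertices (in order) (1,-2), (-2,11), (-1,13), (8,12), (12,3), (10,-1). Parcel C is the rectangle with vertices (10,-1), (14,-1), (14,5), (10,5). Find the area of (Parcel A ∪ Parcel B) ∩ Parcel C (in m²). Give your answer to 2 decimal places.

12.00

The region (Parcel A ∪ Parcel B) ∩ Parcel C is the polygon with vertices (14,3), (12,3), (10,-1), (10,5), (14,5).
By the shoelace formula its area is 12.00.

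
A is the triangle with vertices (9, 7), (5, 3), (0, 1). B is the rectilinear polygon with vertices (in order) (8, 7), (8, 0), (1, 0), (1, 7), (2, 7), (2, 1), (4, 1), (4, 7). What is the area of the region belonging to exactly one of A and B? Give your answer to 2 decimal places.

|A| = 6, |B| = 37, |A∩B| = 4.1.
|A △ B| = |A| + |B| − 2·|A∩B| = 6 + 37 − 8.2 = 34.80.

34.80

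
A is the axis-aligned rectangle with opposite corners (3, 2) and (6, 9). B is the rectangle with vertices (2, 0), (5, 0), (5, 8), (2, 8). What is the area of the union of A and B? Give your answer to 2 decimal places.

33.00

By inclusion–exclusion:
Individual areas: |A| = 21, |B| = 24.
|A∩B|: x∈[3,5], y∈[2,8] → 2·6 = 12.
|A ∪ B| = 45 − 12 = 33.00.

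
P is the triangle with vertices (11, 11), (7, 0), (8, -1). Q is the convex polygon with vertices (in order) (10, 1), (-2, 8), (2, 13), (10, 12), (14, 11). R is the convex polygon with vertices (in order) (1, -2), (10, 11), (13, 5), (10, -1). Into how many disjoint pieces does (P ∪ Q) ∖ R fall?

(P ∪ Q) ∖ R is a single connected region.

1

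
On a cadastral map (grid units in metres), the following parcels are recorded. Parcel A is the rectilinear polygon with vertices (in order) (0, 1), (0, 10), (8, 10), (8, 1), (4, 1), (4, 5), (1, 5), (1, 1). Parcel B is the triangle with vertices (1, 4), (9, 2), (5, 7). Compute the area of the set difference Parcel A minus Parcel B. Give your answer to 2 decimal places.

|Parcel A| = 60, |Parcel A∩Parcel B| = 12.0417.
|Parcel A ∖ Parcel B| = |Parcel A| − |Parcel A∩Parcel B| = 60 − 12.0417 = 47.96.

47.96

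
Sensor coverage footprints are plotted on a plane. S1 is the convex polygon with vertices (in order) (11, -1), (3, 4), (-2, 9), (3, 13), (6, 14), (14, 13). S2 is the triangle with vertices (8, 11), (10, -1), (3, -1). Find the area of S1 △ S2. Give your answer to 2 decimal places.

|S1| = 141, |S2| = 42, |S1∩S2| = 26.4811.
|S1 △ S2| = |S1| + |S2| − 2·|S1∩S2| = 141 + 42 − 52.9621 = 130.04.

130.04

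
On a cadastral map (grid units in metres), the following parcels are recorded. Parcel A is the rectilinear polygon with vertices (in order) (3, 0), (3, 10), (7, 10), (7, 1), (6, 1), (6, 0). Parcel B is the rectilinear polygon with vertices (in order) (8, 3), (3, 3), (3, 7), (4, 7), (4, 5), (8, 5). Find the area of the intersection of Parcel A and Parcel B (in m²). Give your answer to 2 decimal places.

10.00

The intersection is the polygon with vertices (3,7), (4,7), (4,5), (7,5), (7,3), (3,3).
By the shoelace formula its area is 10.00.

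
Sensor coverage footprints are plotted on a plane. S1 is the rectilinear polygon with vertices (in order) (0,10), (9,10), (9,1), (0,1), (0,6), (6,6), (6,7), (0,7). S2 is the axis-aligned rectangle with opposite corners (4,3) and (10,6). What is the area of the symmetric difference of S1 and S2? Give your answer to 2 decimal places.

63.00

|S1| = 75, |S2| = 18, |S1∩S2| = 15.
|S1 △ S2| = |S1| + |S2| − 2·|S1∩S2| = 75 + 18 − 30 = 63.00.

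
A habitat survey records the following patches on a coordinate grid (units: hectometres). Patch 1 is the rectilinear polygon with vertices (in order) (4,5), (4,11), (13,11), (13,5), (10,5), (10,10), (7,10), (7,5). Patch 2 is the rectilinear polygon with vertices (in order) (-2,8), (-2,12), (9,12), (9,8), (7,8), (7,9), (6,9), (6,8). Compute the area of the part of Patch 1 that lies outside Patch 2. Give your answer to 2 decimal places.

29.00

|Patch 1| = 39, |Patch 1∩Patch 2| = 10.
|Patch 1 ∖ Patch 2| = |Patch 1| − |Patch 1∩Patch 2| = 39 − 10 = 29.00.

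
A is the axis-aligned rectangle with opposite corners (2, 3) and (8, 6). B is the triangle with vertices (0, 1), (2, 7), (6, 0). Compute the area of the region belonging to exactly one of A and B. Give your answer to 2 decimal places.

|A| = 18, |B| = 19, |A∩B| = 4.2857.
|A △ B| = |A| + |B| − 2·|A∩B| = 18 + 19 − 8.5714 = 28.43.

28.43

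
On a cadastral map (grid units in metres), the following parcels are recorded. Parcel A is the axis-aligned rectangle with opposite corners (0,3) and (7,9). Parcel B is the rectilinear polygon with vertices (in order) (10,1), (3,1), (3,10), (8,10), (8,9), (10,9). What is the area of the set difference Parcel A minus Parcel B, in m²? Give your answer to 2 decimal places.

18.00

|Parcel A| = 42, |Parcel A∩Parcel B| = 24.
|Parcel A ∖ Parcel B| = |Parcel A| − |Parcel A∩Parcel B| = 42 − 24 = 18.00.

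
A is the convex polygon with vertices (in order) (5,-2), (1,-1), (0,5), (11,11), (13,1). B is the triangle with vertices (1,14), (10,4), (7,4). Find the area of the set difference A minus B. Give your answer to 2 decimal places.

|A| = 108, |A∩B| = 9.5817.
|A ∖ B| = |A| − |A∩B| = 108 − 9.5817 = 98.42.

98.42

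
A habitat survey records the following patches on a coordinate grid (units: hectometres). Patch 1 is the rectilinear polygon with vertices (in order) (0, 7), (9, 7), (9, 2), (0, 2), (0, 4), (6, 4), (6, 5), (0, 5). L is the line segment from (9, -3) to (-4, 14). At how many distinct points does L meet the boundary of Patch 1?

4

The segment meets the boundary at (1.353,7), (2.882,5), (3.647,4), (5.176,2).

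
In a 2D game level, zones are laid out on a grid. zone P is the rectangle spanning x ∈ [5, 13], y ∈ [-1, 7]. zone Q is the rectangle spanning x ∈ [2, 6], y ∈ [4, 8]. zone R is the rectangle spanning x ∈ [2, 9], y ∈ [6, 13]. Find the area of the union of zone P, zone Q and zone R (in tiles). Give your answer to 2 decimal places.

By inclusion–exclusion:
Individual areas: |zone P| = 64, |zone Q| = 16, |zone R| = 49.
|zone P∩zone Q|: x∈[5,6], y∈[4,7] → 1·3 = 3.
|zone P∩zone R|: x∈[5,9], y∈[6,7] → 4·1 = 4.
|zone Q∩zone R|: x∈[2,6], y∈[6,8] → 4·2 = 8.
|zone P∩zone Q∩zone R| = 1.
|zone P ∪ zone Q ∪ zone R| = 129 − 15 + 1 = 115.00.

115.00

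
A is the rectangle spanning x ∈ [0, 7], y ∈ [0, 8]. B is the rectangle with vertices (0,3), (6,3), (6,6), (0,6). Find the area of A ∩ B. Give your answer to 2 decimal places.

|A∩B|: x∈[0,6], y∈[3,6] → 6·3 = 18.

18.00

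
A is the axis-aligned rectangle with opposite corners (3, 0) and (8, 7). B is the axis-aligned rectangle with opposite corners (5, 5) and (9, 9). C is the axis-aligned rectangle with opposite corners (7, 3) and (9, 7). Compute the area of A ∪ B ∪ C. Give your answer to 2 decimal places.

By inclusion–exclusion:
Individual areas: |A| = 35, |B| = 16, |C| = 8.
|A∩B|: x∈[5,8], y∈[5,7] → 3·2 = 6.
|A∩C|: x∈[7,8], y∈[3,7] → 1·4 = 4.
|B∩C|: x∈[7,9], y∈[5,7] → 2·2 = 4.
|A∩B∩C| = 2.
|A ∪ B ∪ C| = 59 − 14 + 2 = 47.00.

47.00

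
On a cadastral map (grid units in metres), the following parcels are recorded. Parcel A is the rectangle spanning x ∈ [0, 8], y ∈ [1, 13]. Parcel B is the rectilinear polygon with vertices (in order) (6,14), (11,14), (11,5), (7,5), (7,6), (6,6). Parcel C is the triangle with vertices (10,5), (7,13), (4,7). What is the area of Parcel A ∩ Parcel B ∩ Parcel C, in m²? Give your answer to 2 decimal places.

The intersection is the polygon with vertices (8,5.667), (7,6), (6,6.333), (6,11), (7,13), (8,10.333).
By the shoelace formula its area is 11.67.

11.67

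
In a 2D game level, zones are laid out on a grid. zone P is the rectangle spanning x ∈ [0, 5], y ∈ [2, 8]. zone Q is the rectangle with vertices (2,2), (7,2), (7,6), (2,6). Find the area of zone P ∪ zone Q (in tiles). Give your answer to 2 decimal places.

38.00

By inclusion–exclusion:
Individual areas: |zone P| = 30, |zone Q| = 20.
|zone P∩zone Q|: x∈[2,5], y∈[2,6] → 3·4 = 12.
|zone P ∪ zone Q| = 50 − 12 = 38.00.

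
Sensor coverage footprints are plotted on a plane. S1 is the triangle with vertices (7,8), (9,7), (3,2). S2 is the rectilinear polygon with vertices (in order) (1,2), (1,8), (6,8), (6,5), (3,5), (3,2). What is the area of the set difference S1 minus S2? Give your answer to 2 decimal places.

|S1| = 8, |S1∩S2| = 0.75.
|S1 ∖ S2| = |S1| − |S1∩S2| = 8 − 0.75 = 7.25.

7.25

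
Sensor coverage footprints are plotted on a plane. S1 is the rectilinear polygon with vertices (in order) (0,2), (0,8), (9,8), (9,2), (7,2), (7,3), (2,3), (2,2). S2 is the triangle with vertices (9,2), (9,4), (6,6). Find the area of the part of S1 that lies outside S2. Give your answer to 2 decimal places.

|S1| = 49, |S1∩S2| = 3.
|S1 ∖ S2| = |S1| − |S1∩S2| = 49 − 3 = 46.00.

46.00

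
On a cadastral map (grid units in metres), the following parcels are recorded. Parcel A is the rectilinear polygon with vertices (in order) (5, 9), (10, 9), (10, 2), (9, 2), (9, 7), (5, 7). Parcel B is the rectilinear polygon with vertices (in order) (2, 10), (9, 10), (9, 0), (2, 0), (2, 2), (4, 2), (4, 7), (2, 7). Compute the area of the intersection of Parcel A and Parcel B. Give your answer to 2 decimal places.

8.00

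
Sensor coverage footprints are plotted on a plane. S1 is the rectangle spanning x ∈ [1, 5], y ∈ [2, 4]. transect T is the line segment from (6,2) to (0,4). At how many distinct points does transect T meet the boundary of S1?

The segment meets the boundary at (1,3.667), (5,2.333).

2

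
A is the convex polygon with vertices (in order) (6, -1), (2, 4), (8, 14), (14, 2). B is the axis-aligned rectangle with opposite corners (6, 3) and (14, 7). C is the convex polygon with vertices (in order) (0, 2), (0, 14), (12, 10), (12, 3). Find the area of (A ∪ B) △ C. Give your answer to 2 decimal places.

85.51

|A ∪ B| = 98.
|(A ∪ B) ∩ C| = 63.2451.
|(A ∪ B) △ C| = 98 + 114 − 126.4903 = 85.51.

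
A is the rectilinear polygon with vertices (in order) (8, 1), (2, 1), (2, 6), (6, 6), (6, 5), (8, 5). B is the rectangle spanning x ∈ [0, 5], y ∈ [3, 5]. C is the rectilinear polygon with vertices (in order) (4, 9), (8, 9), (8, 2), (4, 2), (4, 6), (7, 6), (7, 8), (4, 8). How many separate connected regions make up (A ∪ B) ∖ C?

(A ∪ B) ∖ C is a single connected region.

1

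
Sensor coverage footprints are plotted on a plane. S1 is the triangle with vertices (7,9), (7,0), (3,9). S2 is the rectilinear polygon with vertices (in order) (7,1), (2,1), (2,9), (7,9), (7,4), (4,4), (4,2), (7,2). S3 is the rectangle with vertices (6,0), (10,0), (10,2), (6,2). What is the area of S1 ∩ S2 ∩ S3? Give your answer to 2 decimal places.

0.67

The intersection is the polygon with vertices (6.556,1), (6.111,2), (7,2), (7,1).
By the shoelace formula its area is 0.67.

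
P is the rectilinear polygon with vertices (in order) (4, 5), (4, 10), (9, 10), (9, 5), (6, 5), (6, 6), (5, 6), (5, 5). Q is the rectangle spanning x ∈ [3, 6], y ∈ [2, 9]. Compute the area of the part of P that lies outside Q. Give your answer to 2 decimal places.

|P| = 24, |P∩Q| = 7.
|P ∖ Q| = |P| − |P∩Q| = 24 − 7 = 17.00.

17.00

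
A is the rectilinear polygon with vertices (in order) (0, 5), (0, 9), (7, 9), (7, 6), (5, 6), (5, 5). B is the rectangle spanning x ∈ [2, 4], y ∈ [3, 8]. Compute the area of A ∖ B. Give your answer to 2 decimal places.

20.00

|A| = 26, |A∩B| = 6.
|A ∖ B| = |A| − |A∩B| = 26 − 6 = 20.00.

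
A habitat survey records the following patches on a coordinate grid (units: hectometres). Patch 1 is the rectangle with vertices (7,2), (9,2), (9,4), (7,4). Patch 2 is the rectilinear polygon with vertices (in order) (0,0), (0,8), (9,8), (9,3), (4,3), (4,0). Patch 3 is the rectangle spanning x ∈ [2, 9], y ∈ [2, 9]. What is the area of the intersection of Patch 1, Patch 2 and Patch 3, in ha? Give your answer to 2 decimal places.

2.00

The intersection is the polygon with vertices (7,3), (7,4), (9,4), (9,3).
By the shoelace formula its area is 2.00.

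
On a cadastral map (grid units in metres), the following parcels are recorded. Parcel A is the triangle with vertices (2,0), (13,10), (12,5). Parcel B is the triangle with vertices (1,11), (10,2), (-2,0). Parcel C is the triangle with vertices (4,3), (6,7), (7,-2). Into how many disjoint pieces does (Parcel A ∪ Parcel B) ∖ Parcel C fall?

(Parcel A ∪ Parcel B) ∖ Parcel C splits into 2 disjoint pieces (area 47.6249, area 23.0015).

2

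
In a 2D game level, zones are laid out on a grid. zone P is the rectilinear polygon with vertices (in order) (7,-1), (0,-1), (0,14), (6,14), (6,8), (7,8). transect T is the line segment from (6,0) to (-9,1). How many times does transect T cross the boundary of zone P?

1

The segment meets the boundary at (0,0.4).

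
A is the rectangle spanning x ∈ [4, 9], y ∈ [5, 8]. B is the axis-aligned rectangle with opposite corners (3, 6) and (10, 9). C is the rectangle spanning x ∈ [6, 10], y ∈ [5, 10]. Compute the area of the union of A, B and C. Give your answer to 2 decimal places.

31.00

By inclusion–exclusion:
Individual areas: |A| = 15, |B| = 21, |C| = 20.
|A∩B|: x∈[4,9], y∈[6,8] → 5·2 = 10.
|A∩C|: x∈[6,9], y∈[5,8] → 3·3 = 9.
|B∩C|: x∈[6,10], y∈[6,9] → 4·3 = 12.
|A∩B∩C| = 6.
|A ∪ B ∪ C| = 56 − 31 + 6 = 31.00.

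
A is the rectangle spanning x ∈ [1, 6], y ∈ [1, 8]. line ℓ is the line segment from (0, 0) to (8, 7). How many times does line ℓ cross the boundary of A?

2

The segment meets the boundary at (6,5.25), (1.143,1).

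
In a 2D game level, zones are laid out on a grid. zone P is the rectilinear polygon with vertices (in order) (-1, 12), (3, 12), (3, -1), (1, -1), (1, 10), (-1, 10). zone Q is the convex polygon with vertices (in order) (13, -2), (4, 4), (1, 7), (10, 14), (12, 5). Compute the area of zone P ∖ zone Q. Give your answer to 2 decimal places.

|zone P| = 30, |zone P∩zone Q| = 3.5556.
|zone P ∖ zone Q| = |zone P| − |zone P∩zone Q| = 30 − 3.5556 = 26.44.

26.44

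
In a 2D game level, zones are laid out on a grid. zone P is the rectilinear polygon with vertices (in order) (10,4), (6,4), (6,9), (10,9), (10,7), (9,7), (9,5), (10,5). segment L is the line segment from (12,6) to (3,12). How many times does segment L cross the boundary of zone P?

The segment meets the boundary at (7.5,9), (10,7.333).

2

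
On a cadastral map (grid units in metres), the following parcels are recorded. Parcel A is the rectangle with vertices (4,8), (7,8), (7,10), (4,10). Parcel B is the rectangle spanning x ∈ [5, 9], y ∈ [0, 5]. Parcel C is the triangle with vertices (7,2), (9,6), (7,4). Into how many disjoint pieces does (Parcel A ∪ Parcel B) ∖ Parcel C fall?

2

(Parcel A ∪ Parcel B) ∖ Parcel C splits into 2 disjoint pieces (area 6, area 18.25).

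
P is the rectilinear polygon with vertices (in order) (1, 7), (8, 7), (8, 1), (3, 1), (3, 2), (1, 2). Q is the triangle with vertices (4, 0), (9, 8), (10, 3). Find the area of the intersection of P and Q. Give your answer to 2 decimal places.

The intersection is the polygon with vertices (8,2), (6,1), (4.625,1), (8,6.4).
By the shoelace formula its area is 8.11.

8.11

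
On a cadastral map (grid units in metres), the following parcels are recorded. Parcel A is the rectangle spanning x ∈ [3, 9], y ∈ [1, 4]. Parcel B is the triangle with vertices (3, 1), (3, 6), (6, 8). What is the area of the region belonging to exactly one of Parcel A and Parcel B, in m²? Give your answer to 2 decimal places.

|Parcel A| = 18, |Parcel B| = 7.5, |Parcel A∩Parcel B| = 1.9286.
|Parcel A △ Parcel B| = |Parcel A| + |Parcel B| − 2·|Parcel A∩Parcel B| = 18 + 7.5 − 3.8571 = 21.64.

21.64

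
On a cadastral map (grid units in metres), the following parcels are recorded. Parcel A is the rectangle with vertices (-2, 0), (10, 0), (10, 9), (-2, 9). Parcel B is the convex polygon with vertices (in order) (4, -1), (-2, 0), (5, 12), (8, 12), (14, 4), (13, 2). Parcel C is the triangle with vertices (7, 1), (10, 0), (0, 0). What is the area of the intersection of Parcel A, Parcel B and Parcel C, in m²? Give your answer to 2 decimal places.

4.25

The intersection is the polygon with vertices (7,0), (0,0), (7,1), (8.5,0.5).
By the shoelace formula its area is 4.25.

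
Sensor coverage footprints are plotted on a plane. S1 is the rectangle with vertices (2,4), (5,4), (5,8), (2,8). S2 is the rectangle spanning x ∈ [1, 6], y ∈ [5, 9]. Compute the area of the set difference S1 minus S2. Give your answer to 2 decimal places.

3.00

|S1∩S2|: x∈[2,5], y∈[5,8] → 3·3 = 9.
|S1| = 12.
|S1 ∖ S2| = |S1| − |S1∩S2| = 12 − 9 = 3.00.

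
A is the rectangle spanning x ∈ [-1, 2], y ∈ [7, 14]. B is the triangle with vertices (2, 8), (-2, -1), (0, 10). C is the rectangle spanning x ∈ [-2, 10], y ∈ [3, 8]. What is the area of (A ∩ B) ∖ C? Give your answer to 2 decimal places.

2.36

|A ∩ B| = 4.596.
|(A ∩ B) ∩ C| = 2.2323.
|(A ∩ B) ∖ C| = 4.596 − 2.2323 = 2.36.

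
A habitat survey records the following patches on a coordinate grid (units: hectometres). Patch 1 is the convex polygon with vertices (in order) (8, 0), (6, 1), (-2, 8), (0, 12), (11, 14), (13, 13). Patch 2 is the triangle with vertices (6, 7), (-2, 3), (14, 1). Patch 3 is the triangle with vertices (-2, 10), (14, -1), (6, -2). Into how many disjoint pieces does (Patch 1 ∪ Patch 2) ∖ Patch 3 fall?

(Patch 1 ∪ Patch 2) ∖ Patch 3 splits into 3 disjoint pieces (area 5.5682, area 2.6286, area 97.6737).

3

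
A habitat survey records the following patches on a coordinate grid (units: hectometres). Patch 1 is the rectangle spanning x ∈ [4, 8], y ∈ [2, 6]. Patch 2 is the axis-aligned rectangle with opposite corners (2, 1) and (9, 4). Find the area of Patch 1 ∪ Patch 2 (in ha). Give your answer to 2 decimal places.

29.00

By inclusion–exclusion:
Individual areas: |Patch 1| = 16, |Patch 2| = 21.
|Patch 1∩Patch 2|: x∈[4,8], y∈[2,4] → 4·2 = 8.
|Patch 1 ∪ Patch 2| = 37 − 8 = 29.00.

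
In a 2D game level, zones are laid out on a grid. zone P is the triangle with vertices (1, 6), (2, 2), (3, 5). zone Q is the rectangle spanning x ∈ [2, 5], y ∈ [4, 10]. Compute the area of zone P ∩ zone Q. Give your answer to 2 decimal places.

The intersection is the polygon with vertices (3,5), (2.667,4), (2,4), (2,5.5).
By the shoelace formula its area is 1.08.

1.08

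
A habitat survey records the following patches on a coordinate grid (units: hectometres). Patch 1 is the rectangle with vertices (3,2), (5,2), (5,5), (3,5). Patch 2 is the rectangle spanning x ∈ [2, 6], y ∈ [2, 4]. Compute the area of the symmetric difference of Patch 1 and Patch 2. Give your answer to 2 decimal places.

6.00

|Patch 1∩Patch 2|: x∈[3,5], y∈[2,4] → 2·2 = 4.
|Patch 1 △ Patch 2| = |Patch 1| + |Patch 2| − 2·|Patch 1∩Patch 2| = 6 + 8 − 8 = 6.00.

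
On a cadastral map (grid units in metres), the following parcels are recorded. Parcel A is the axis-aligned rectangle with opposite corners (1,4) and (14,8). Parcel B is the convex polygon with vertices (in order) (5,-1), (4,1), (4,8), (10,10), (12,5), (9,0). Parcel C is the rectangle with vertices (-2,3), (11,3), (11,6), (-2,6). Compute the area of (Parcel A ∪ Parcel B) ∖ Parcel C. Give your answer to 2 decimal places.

|Parcel A ∪ Parcel B| = 85.6.
|(Parcel A ∪ Parcel B) ∩ Parcel C| = 26.9667.
|(Parcel A ∪ Parcel B) ∖ Parcel C| = 85.6 − 26.9667 = 58.63.

58.63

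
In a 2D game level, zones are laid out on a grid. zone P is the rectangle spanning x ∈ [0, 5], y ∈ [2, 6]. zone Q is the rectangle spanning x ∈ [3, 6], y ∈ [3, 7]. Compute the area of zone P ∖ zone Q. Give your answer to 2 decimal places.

|zone P∩zone Q|: x∈[3,5], y∈[3,6] → 2·3 = 6.
|zone P| = 20.
|zone P ∖ zone Q| = |zone P| − |zone P∩zone Q| = 20 − 6 = 14.00.

14.00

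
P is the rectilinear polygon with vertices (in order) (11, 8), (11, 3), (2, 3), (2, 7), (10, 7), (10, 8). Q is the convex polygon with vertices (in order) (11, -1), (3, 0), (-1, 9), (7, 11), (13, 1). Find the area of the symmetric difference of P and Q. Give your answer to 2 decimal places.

71.27

|P| = 37, |Q| = 102, |P∩Q| = 33.8667.
|P △ Q| = |P| + |Q| − 2·|P∩Q| = 37 + 102 − 67.7333 = 71.27.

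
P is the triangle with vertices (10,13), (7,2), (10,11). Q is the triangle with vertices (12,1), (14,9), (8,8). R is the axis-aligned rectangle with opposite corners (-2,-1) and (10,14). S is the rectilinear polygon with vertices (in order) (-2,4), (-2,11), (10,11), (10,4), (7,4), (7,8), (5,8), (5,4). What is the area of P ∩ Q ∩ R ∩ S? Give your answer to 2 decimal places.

0.37

The intersection is the polygon with vertices (8.632,6.895), (8.431,7.246), (8.667,8.111), (9.059,8.177).
By the shoelace formula its area is 0.37.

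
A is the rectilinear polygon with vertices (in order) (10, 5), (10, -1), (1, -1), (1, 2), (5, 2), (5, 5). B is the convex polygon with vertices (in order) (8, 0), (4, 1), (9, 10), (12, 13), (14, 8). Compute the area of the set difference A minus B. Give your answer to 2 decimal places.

|A| = 42, |A∩B| = 20.7111.
|A ∖ B| = |A| − |A∩B| = 42 − 20.7111 = 21.29.

21.29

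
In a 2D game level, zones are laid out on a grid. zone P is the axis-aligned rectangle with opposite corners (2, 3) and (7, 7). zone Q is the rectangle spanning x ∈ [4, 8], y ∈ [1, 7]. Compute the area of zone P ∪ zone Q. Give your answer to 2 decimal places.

32.00

By inclusion–exclusion:
Individual areas: |zone P| = 20, |zone Q| = 24.
|zone P∩zone Q|: x∈[4,7], y∈[3,7] → 3·4 = 12.
|zone P ∪ zone Q| = 44 − 12 = 32.00.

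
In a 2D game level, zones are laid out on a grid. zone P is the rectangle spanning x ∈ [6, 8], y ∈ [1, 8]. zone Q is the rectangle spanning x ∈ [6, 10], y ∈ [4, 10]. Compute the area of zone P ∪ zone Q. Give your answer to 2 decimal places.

By inclusion–exclusion:
Individual areas: |zone P| = 14, |zone Q| = 24.
|zone P∩zone Q|: x∈[6,8], y∈[4,8] → 2·4 = 8.
|zone P ∪ zone Q| = 38 − 8 = 30.00.

30.00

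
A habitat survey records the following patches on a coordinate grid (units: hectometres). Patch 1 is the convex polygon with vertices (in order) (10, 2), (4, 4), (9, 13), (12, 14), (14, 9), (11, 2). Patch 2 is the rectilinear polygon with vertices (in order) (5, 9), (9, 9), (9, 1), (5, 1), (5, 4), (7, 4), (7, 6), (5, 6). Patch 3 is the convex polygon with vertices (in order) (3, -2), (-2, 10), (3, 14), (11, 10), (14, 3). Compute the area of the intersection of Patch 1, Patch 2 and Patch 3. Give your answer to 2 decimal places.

17.17

The intersection is the polygon with vertices (5,4), (7,4), (7,6), (5.111,6), (6.778,9), (9,9), (9,2.333), (5,3.667).
By the shoelace formula its area is 17.17.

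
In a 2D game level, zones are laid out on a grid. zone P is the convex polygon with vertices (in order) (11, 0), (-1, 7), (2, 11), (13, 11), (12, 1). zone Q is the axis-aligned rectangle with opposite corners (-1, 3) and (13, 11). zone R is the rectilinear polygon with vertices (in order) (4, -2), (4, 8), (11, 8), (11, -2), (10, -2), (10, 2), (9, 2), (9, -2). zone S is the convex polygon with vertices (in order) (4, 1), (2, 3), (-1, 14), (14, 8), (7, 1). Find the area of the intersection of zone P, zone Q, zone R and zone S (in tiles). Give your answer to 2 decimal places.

31.99

The intersection is the polygon with vertices (4,4.083), (4,8), (11,8), (11,5), (9,3), (5.857,3).
By the shoelace formula its area is 31.99.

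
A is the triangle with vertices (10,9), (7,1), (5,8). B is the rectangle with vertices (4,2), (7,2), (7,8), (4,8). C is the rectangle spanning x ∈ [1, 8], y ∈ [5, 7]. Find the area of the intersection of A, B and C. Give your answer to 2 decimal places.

2.86

The intersection is the polygon with vertices (7,5), (5.857,5), (5.286,7), (7,7).
By the shoelace formula its area is 2.86.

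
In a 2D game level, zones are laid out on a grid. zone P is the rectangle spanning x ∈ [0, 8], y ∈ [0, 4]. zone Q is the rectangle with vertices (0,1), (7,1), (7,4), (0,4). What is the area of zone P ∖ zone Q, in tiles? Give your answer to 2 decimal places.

11.00

|zone P∩zone Q|: x∈[0,7], y∈[1,4] → 7·3 = 21.
|zone P| = 32.
|zone P ∖ zone Q| = |zone P| − |zone P∩zone Q| = 32 − 21 = 11.00.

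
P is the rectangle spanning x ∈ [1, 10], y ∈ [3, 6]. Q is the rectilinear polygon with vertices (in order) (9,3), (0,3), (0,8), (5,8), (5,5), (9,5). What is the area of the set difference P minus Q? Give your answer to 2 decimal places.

7.00

|P| = 27, |P∩Q| = 20.
|P ∖ Q| = |P| − |P∩Q| = 27 − 20 = 7.00.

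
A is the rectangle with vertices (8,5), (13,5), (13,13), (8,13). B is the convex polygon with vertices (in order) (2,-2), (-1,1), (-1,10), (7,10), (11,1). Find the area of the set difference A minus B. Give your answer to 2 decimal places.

38.32

|A| = 40, |A∩B| = 1.6806.
|A ∖ B| = |A| − |A∩B| = 40 − 1.6806 = 38.32.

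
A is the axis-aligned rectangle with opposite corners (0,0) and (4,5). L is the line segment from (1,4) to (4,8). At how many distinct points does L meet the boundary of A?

The segment meets the boundary at (1.75,5).

1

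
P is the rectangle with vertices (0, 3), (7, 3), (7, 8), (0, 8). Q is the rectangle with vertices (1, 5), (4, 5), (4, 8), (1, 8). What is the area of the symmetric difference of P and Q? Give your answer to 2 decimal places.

26.00

|P∩Q|: x∈[1,4], y∈[5,8] → 3·3 = 9.
|P △ Q| = |P| + |Q| − 2·|P∩Q| = 35 + 9 − 18 = 26.00.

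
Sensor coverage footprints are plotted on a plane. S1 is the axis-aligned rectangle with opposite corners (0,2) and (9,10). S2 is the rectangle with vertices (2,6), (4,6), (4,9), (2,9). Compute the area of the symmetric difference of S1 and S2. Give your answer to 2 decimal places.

66.00

|S1∩S2|: x∈[2,4], y∈[6,9] → 2·3 = 6.
|S1 △ S2| = |S1| + |S2| − 2·|S1∩S2| = 72 + 6 − 12 = 66.00.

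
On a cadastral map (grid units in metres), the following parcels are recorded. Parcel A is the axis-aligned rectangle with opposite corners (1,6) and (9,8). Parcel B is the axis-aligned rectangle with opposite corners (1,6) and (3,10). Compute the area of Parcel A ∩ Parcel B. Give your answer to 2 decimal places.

4.00

|Parcel A∩Parcel B|: x∈[1,3], y∈[6,8] → 2·2 = 4.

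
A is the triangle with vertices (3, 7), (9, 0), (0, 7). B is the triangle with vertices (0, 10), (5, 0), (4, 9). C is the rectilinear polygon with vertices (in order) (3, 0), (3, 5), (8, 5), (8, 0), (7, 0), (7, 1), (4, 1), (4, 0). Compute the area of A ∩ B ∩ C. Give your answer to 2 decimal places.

The intersection is the polygon with vertices (4.622,3.405), (3,4.667), (3,5), (4.444,5).
By the shoelace formula its area is 1.42.

1.42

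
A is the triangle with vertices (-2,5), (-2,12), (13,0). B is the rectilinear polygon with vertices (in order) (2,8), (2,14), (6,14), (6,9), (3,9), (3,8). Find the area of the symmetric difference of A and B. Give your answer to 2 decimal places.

72.70

|A| = 52.5, |B| = 21, |A∩B| = 0.4.
|A △ B| = |A| + |B| − 2·|A∩B| = 52.5 + 21 − 0.8 = 72.70.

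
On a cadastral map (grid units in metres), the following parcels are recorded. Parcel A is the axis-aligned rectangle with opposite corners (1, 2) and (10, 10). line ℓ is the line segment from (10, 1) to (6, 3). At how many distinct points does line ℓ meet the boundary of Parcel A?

The segment meets the boundary at (8,2).

1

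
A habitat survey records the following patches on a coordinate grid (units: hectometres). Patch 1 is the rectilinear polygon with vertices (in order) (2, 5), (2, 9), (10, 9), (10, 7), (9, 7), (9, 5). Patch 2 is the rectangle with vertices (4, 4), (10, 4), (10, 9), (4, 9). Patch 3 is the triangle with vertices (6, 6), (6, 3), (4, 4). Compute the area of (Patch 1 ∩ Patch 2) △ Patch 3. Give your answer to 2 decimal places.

|Patch 1 ∩ Patch 2| = 22.
|(Patch 1 ∩ Patch 2) ∩ Patch 3| = 0.5.
|(Patch 1 ∩ Patch 2) △ Patch 3| = 22 + 3 − 1 = 24.00.

24.00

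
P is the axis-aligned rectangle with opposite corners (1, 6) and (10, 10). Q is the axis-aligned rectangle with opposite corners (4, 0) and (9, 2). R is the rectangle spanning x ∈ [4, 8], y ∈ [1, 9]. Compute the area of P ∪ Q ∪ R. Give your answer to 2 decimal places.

62.00

By inclusion–exclusion:
Individual areas: |P| = 36, |Q| = 10, |R| = 32.
|P∩Q| = 0 (no overlap).
|P∩R|: x∈[4,8], y∈[6,9] → 4·3 = 12.
|Q∩R|: x∈[4,8], y∈[1,2] → 4·1 = 4.
|P∩Q∩R| = 0.
|P ∪ Q ∪ R| = 78 − 16 + 0 = 62.00.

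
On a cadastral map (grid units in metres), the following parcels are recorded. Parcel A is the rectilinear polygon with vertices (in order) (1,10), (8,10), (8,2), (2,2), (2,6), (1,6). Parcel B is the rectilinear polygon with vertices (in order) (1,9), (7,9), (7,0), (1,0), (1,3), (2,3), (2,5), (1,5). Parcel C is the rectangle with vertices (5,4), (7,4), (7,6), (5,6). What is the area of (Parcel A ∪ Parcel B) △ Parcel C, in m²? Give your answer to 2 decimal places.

|Parcel A ∪ Parcel B| = 66.
|(Parcel A ∪ Parcel B) ∩ Parcel C| = 4.
|(Parcel A ∪ Parcel B) △ Parcel C| = 66 + 4 − 8 = 62.00.

62.00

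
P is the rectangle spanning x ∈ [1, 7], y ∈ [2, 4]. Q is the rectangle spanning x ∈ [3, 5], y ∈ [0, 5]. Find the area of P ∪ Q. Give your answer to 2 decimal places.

By inclusion–exclusion:
Individual areas: |P| = 12, |Q| = 10.
|P∩Q|: x∈[3,5], y∈[2,4] → 2·2 = 4.
|P ∪ Q| = 22 − 4 = 18.00.

18.00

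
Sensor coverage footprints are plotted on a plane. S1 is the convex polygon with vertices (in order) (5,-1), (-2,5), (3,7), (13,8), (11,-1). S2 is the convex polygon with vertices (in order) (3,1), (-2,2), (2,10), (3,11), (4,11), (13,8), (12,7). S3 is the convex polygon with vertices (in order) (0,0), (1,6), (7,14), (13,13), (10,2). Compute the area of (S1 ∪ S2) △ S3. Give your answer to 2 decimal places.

|S1 ∪ S2| = 124.0853.
|(S1 ∪ S2) ∩ S3| = 80.0874.
|(S1 ∪ S2) △ S3| = 124.0853 + 111.5 − 160.1748 = 75.41.

75.41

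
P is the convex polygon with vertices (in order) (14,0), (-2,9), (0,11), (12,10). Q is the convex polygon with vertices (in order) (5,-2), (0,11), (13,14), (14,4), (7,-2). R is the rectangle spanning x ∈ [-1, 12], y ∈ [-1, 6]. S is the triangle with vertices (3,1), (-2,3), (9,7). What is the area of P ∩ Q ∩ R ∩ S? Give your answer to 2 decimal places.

The intersection is the polygon with vertices (4.479,5.356), (6.25,6), (8,6), (6.32,4.32).
By the shoelace formula its area is 2.98.

2.98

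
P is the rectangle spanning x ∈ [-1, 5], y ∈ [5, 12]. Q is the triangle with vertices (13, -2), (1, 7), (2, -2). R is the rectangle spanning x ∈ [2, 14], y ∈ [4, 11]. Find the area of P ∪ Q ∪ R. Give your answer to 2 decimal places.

152.72

By inclusion–exclusion:
Individual areas: |P| = 42, |Q| = 49.5, |R| = 84.
|P∩Q| = 2.4444.
|P∩R|: x∈[2,5], y∈[5,11] → 3·6 = 18.
|Q∩R| = 3.375.
|P∩Q∩R| = 1.0417.
|P ∪ Q ∪ R| = 175.5 − 23.8194 + 1.0417 = 152.72.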